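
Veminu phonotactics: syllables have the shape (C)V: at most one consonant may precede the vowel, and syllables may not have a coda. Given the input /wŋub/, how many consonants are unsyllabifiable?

The consonants /w/, /b/ cannot be parsed into a legal (C)V syllable (no codas are permitted; onsets are limited to one consonant).

2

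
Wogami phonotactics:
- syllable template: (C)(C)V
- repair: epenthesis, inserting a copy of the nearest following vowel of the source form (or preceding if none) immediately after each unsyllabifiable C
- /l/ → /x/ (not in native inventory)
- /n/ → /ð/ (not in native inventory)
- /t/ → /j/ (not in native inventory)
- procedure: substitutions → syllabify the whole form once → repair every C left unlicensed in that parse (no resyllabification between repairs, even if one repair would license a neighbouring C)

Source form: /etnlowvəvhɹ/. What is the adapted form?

ejoðxowvəvəhəɹə

Substitution: /t/ → /j/, /n/ → /ð/, /l/ → /x/, giving /ejðxowvəvhɹ/.
The consonants /j/, /v/, /h/, /ɹ/ cannot be parsed into a legal (C)(C)V syllable (no codas are permitted; onsets may contain at most 2 consonants).
Inserting the epenthetic vowel yields /j/ → /jo/, /v/ → /və/, /h/ → /hə/, /ɹ/ → /ɹə/.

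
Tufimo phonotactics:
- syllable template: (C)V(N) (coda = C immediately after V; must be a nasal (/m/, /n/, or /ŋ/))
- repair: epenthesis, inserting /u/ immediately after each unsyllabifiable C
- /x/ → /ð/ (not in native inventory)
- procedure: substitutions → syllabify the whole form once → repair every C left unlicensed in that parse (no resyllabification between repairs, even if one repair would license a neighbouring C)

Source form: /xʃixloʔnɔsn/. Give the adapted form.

ðuʃiðuloʔunɔsunu

Substitution: /x/ → /ð/, giving /ðʃiðloʔnɔsn/.
Syllabifying with onset maximization leaves /ð/, /ð/, /ʔ/, /s/, /n/ stranded (only a nasal (/m/, /n/, or /ŋ/) is licensed in coda position; onsets are limited to one consonant).
Each unlicensed consonant becomes the onset of a new syllable: /ð/ → /ðu/, /ð/ → /ðu/, /ʔ/ → /ʔu/, /s/ → /su/, /n/ → /nu/.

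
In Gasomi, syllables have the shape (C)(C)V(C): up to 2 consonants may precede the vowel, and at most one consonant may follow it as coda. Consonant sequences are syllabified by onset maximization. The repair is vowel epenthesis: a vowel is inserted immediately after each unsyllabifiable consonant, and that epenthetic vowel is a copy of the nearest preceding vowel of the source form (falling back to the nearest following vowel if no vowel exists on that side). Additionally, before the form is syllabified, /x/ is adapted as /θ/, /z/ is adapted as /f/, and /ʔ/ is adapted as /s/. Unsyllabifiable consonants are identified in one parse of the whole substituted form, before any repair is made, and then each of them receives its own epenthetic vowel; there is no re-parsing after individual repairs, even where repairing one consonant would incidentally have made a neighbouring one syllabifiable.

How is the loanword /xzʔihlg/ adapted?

Substitution: /x/ → /θ/, /z/ → /f/, /ʔ/ → /s/, giving /θfsihlg/.
The consonants /θ/, /l/, /g/ cannot be parsed into a legal (C)(C)V(C) syllable (at most one coda consonant is licensed; onsets may contain at most 2 consonants).
Epenthesis after each stranded consonant: /θ/ → /θi/, /l/ → /li/, /g/ → /gi/.

θifsihligi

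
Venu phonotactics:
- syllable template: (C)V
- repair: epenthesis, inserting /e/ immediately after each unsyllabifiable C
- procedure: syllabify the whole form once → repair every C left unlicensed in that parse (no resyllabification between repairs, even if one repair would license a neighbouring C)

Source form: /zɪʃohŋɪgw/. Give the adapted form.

zɪʃoheŋɪgewe

Under (C)V, the unsyllabifiable consonants are /h/, /g/, /w/ (no codas are permitted; onsets are limited to one consonant).
Inserting the epenthetic vowel yields /h/ → /he/, /g/ → /ge/, /w/ → /we/.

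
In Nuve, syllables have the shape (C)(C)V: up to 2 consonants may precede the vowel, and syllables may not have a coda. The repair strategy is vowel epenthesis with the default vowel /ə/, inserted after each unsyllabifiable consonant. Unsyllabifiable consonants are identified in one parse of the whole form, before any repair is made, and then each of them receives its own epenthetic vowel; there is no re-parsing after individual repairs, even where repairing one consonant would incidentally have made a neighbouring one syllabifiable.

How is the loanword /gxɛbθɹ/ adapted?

The consonants /b/, /θ/, /ɹ/ cannot be parsed into a legal (C)(C)V syllable (no codas are permitted; onsets may contain at most 2 consonants).
Inserting the epenthetic vowel yields /b/ → /bə/, /θ/ → /θə/, /ɹ/ → /ɹə/.

gxɛbəθəɹə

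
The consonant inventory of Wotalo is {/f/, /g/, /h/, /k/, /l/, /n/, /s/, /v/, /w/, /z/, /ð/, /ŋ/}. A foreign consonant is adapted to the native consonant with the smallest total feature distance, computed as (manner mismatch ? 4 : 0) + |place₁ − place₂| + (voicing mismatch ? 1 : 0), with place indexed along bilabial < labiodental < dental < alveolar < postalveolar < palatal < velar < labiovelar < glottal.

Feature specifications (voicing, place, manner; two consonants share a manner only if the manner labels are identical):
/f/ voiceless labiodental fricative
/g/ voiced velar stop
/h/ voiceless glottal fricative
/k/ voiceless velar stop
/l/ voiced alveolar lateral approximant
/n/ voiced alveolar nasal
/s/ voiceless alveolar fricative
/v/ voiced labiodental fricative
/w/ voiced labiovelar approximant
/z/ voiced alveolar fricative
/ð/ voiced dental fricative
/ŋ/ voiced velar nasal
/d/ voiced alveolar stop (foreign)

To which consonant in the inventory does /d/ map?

g

/g/ is closest: same manner (stop), place distance 3 (alveolar→velar), same voicing; total 3. Next closest is /k/ at distance 4.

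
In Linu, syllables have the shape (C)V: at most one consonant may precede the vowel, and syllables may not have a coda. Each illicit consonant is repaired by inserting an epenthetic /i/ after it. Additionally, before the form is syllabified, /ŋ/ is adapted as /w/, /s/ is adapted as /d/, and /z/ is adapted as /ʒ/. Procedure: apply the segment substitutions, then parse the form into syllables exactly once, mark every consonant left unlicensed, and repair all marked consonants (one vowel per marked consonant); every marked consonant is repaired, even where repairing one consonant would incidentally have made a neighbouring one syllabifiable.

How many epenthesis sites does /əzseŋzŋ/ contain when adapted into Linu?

4

After substitution the input is /əʒdewʒw/.
The unsyllabifiable consonants are /ʒ/, /w/, /ʒ/, /w/; each receives one epenthetic vowel.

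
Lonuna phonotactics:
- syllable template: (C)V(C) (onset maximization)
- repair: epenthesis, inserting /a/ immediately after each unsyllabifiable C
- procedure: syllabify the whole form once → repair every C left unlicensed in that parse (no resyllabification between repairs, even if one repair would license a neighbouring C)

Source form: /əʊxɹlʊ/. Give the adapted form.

The consonants /ɹ/ cannot be parsed into a legal (C)V(C) syllable (at most one coda consonant is licensed; onsets are limited to one consonant).
Inserting the epenthetic vowel yields /ɹ/ → /ɹa/.

əʊxɹalʊ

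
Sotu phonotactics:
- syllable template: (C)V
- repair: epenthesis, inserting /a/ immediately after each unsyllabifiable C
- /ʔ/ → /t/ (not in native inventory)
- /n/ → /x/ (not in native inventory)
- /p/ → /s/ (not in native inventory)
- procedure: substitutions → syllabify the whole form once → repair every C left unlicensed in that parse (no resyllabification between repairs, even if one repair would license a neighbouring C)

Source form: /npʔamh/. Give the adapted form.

xasatamaha

Substitution: /n/ → /x/, /p/ → /s/, /ʔ/ → /t/, giving /xstamh/.
Syllabifying with onset maximization leaves /x/, /s/, /m/, /h/ stranded (no codas are permitted; onsets are limited to one consonant).
Inserting the epenthetic vowel yields /x/ → /xa/, /s/ → /sa/, /m/ → /ma/, /h/ → /ha/.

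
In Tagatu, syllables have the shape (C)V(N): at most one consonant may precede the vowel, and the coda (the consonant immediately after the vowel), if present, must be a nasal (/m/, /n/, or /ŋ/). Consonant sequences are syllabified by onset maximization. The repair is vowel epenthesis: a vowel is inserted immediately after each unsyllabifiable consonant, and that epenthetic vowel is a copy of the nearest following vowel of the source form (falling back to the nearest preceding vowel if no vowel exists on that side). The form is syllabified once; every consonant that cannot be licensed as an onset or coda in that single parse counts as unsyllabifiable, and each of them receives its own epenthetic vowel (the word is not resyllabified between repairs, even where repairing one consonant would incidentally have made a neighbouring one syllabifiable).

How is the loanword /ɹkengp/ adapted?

ɹekengepe

Under (C)V(N), the unsyllabifiable consonants are /ɹ/, /g/, /p/ (only a nasal (/m/, /n/, or /ŋ/) is licensed in coda position; onsets are limited to one consonant).
Inserting the epenthetic vowel yields /ɹ/ → /ɹe/, /g/ → /ge/, /p/ → /pe/.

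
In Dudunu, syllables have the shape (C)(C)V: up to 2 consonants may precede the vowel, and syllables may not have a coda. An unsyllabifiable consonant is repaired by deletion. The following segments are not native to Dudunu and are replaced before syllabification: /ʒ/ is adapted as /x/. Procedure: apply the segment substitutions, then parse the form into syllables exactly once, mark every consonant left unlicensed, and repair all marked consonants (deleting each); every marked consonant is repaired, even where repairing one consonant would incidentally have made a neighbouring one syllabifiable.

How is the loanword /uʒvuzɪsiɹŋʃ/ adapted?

uxvuzɪsi

Substitution: /ʒ/ → /x/, giving /uxvuzɪsiɹŋʃ/.
Under (C)(C)V, the unsyllabifiable consonants are /ɹ/, /ŋ/, /ʃ/ (no codas are permitted; onsets may contain at most 2 consonants).
Deletion applies to /ɹ/, /ŋ/, /ʃ/.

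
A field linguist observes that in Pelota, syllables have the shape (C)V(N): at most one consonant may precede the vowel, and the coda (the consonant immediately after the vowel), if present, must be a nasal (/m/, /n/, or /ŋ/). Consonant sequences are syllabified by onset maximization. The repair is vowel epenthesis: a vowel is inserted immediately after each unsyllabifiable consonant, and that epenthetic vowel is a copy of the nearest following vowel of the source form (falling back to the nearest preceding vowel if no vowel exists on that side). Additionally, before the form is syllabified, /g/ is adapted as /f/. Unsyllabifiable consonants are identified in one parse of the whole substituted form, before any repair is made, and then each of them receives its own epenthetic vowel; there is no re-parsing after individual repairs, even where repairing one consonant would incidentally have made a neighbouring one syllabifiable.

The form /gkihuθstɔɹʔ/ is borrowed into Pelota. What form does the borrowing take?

fikihuθɔsɔtɔɹɔʔɔ

Substitution: /g/ → /f/, giving /fkihuθstɔɹʔ/.
The consonants /f/, /θ/, /s/, /ɹ/, /ʔ/ cannot be parsed into a legal (C)V(N) syllable (only a nasal (/m/, /n/, or /ŋ/) is licensed in coda position; onsets are limited to one consonant).
Inserting the epenthetic vowel yields /f/ → /fi/, /θ/ → /θɔ/, /s/ → /sɔ/, /ɹ/ → /ɹɔ/, /ʔ/ → /ʔɔ/.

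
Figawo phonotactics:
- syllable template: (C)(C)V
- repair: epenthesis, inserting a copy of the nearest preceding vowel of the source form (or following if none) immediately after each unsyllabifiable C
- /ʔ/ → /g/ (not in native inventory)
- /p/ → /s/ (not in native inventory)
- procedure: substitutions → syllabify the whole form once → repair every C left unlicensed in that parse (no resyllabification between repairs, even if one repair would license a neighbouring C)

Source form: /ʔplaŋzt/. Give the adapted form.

Substitution: /ʔ/ → /g/, /p/ → /s/, giving /gslaŋzt/.
Under (C)(C)V, the unsyllabifiable consonants are /g/, /ŋ/, /z/, /t/ (no codas are permitted; onsets may contain at most 2 consonants).
Inserting the epenthetic vowel yields /g/ → /ga/, /ŋ/ → /ŋa/, /z/ → /za/, /t/ → /ta/.

gaslaŋazata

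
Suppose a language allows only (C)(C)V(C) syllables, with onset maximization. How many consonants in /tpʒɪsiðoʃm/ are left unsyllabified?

2

Syllabifying with onset maximization leaves /t/, /m/ stranded (at most one coda consonant is licensed; onsets may contain at most 2 consonants).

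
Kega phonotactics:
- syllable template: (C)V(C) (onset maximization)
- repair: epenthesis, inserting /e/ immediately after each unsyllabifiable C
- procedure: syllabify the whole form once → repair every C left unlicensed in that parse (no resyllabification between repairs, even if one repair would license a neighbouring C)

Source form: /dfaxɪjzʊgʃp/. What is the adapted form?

Syllabifying with onset maximization leaves /d/, /ʃ/, /p/ stranded (at most one coda consonant is licensed; onsets are limited to one consonant).
Epenthesis after each stranded consonant: /d/ → /de/, /ʃ/ → /ʃe/, /p/ → /pe/.

defaxɪjzʊgʃepe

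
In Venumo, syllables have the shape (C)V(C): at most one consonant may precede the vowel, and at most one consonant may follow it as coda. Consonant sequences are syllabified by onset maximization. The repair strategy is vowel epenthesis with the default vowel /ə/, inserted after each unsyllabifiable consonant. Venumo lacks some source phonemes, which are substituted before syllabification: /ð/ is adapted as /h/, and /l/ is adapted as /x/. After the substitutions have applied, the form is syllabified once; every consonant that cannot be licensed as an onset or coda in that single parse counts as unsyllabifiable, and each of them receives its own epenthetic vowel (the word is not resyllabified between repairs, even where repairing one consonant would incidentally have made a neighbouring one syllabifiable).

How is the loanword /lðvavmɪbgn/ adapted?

xəhəvavmɪbgənə

Substitution: /l/ → /x/, /ð/ → /h/, giving /xhvavmɪbgn/.
The consonants /x/, /h/, /g/, /n/ cannot be parsed into a legal (C)V(C) syllable (at most one coda consonant is licensed; onsets are limited to one consonant).
Epenthesis after each stranded consonant: /x/ → /xə/, /h/ → /hə/, /g/ → /gə/, /n/ → /nə/.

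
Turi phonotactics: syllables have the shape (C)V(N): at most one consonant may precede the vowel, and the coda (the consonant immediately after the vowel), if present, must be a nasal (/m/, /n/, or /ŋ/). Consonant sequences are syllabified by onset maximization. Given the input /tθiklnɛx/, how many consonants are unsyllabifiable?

Syllabifying with onset maximization leaves /t/, /k/, /l/, /x/ stranded (only a nasal (/m/, /n/, or /ŋ/) is licensed in coda position; onsets are limited to one consonant).

4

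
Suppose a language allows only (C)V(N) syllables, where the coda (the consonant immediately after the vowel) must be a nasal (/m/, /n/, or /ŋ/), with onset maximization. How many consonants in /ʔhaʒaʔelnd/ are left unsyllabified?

The consonants /ʔ/, /l/, /n/, /d/ cannot be parsed into a legal (C)V(N) syllable (only a nasal (/m/, /n/, or /ŋ/) is licensed in coda position; onsets are limited to one consonant).

4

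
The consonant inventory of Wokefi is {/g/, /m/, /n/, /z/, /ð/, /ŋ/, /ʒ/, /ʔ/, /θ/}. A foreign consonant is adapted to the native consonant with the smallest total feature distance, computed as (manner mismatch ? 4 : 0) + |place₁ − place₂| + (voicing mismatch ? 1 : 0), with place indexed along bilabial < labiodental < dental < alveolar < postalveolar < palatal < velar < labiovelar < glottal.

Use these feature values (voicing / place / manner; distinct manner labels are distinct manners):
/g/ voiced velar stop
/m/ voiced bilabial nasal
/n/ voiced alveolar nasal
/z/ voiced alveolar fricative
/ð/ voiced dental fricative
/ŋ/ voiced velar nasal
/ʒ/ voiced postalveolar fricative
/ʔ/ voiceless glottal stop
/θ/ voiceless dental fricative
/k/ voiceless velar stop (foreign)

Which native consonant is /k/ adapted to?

g

/g/ is closest: same manner (stop), place distance 0 (velar→velar), voicing differs (+1); total 1. Next closest is /ʔ/ at distance 2.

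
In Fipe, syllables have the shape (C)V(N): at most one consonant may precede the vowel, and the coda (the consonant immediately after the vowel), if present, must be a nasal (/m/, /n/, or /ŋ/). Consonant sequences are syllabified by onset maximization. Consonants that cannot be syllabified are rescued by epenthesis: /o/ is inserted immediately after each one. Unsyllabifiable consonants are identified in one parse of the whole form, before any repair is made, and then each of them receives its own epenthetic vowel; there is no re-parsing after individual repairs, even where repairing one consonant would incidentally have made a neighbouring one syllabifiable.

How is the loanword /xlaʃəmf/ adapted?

The consonants /x/, /f/ cannot be parsed into a legal (C)V(N) syllable (only a nasal (/m/, /n/, or /ŋ/) is licensed in coda position; onsets are limited to one consonant).
Each unlicensed consonant becomes the onset of a new syllable: /x/ → /xo/, /f/ → /fo/.

xolaʃəmfo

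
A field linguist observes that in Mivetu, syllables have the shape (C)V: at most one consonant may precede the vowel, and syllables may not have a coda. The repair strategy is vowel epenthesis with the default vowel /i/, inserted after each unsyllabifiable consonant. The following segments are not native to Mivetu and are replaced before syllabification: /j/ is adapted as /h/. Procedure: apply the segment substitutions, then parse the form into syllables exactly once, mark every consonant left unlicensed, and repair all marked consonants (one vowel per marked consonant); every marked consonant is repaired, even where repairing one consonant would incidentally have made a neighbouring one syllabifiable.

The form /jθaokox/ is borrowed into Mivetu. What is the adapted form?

Substitution: /j/ → /h/, giving /hθaokox/.
Under (C)V, the unsyllabifiable consonants are /h/, /x/ (no codas are permitted; onsets are limited to one consonant).
Each unlicensed consonant becomes the onset of a new syllable: /h/ → /hi/, /x/ → /xi/.

hiθaokoxi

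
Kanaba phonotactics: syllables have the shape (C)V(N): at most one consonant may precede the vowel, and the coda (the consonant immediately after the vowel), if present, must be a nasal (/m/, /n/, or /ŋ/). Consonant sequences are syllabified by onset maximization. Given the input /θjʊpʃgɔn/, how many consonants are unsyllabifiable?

3

Syllabifying with onset maximization leaves /θ/, /p/, /ʃ/ stranded (only a nasal (/m/, /n/, or /ŋ/) is licensed in coda position; onsets are limited to one consonant).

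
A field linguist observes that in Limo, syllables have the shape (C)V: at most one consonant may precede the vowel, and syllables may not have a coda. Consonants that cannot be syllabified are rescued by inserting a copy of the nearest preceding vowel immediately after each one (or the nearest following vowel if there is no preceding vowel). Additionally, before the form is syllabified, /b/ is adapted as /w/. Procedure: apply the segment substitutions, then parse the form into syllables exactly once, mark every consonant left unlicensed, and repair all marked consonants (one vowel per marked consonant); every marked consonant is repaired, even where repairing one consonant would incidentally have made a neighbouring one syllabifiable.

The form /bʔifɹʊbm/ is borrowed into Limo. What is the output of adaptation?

wiʔifiɹʊwʊmʊ

Substitution: /b/ → /w/, giving /wʔifɹʊwm/.
The consonants /w/, /f/, /w/, /m/ cannot be parsed into a legal (C)V syllable (no codas are permitted; onsets are limited to one consonant).
Epenthesis after each stranded consonant: /w/ → /wi/, /f/ → /fi/, /w/ → /wʊ/, /m/ → /mʊ/.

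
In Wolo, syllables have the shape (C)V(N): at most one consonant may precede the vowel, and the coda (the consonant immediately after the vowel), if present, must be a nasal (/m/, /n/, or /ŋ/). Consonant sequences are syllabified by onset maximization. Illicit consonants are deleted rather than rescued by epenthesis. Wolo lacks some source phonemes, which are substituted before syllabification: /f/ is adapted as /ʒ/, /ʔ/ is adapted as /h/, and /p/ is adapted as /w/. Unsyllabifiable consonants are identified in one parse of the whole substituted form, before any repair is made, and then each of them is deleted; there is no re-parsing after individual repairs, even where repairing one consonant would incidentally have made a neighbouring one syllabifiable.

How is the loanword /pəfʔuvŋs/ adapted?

wəhu

Substitution: /p/ → /w/, /f/ → /ʒ/, /ʔ/ → /h/, giving /wəʒhuvŋs/.
The consonants /ʒ/, /v/, /ŋ/, /s/ cannot be parsed into a legal (C)V(N) syllable (only a nasal (/m/, /n/, or /ŋ/) is licensed in coda position; onsets are limited to one consonant).
Deleting the stranded consonants removes /ʒ/, /v/, /ŋ/, /s/.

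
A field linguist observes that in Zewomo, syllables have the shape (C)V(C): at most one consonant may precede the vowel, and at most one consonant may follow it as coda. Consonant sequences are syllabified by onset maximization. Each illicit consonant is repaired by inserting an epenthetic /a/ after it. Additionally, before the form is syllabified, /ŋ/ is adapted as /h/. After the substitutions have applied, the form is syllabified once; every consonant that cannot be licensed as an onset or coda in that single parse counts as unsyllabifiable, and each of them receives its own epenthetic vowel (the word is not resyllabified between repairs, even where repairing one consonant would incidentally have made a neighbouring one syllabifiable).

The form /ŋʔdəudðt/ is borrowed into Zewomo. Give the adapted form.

haʔadəudðata

Substitution: /ŋ/ → /h/, giving /hʔdəudðt/.
Syllabifying with onset maximization leaves /h/, /ʔ/, /ð/, /t/ stranded (at most one coda consonant is licensed; onsets are limited to one consonant).
Epenthesis after each stranded consonant: /h/ → /ha/, /ʔ/ → /ʔa/, /ð/ → /ða/, /t/ → /ta/.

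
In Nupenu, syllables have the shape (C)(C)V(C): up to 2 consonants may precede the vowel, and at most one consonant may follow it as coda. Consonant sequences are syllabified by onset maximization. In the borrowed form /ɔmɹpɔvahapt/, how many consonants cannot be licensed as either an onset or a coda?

1

Syllabifying with onset maximization leaves /t/ stranded (at most one coda consonant is licensed; onsets may contain at most 2 consonants).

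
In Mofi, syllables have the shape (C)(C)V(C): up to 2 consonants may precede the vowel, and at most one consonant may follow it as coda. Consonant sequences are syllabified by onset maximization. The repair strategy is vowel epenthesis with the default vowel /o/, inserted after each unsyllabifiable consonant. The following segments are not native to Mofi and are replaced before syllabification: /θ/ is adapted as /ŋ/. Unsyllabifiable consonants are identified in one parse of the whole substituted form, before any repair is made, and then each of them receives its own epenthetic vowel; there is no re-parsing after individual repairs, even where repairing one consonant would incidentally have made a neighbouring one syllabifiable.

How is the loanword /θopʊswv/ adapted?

Substitution: /θ/ → /ŋ/, giving /ŋopʊswv/.
The consonants /w/, /v/ cannot be parsed into a legal (C)(C)V(C) syllable (at most one coda consonant is licensed; onsets may contain at most 2 consonants).
Inserting the epenthetic vowel yields /w/ → /wo/, /v/ → /vo/.

ŋopʊswovo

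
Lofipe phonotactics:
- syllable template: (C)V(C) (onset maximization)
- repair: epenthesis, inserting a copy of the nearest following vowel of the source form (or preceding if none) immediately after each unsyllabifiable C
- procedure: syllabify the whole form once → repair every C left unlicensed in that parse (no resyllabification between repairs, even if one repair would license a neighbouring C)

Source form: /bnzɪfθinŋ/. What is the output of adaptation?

Syllabifying with onset maximization leaves /b/, /n/, /ŋ/ stranded (at most one coda consonant is licensed; onsets are limited to one consonant).
Epenthesis after each stranded consonant: /b/ → /bɪ/, /n/ → /nɪ/, /ŋ/ → /ŋi/.

bɪnɪzɪfθinŋi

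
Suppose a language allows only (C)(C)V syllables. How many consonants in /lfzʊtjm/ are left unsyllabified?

4

The consonants /l/, /t/, /j/, /m/ cannot be parsed into a legal (C)(C)V syllable (no codas are permitted; onsets may contain at most 2 consonants).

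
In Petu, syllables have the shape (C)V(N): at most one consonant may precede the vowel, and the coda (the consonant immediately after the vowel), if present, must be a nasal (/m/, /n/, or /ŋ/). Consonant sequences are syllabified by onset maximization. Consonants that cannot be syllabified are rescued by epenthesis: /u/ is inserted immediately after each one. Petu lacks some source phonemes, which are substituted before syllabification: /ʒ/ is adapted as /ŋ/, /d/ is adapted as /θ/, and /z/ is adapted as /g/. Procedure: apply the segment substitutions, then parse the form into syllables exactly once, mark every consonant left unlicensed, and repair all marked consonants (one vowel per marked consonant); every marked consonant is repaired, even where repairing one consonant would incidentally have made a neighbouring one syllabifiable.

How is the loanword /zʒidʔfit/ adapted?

guŋiθuʔufitu

Substitution: /z/ → /g/, /ʒ/ → /ŋ/, /d/ → /θ/, giving /gŋiθʔfit/.
The consonants /g/, /θ/, /ʔ/, /t/ cannot be parsed into a legal (C)V(N) syllable (only a nasal (/m/, /n/, or /ŋ/) is licensed in coda position; onsets are limited to one consonant).
Each unlicensed consonant becomes the onset of a new syllable: /g/ → /gu/, /θ/ → /θu/, /ʔ/ → /ʔu/, /t/ → /tu/.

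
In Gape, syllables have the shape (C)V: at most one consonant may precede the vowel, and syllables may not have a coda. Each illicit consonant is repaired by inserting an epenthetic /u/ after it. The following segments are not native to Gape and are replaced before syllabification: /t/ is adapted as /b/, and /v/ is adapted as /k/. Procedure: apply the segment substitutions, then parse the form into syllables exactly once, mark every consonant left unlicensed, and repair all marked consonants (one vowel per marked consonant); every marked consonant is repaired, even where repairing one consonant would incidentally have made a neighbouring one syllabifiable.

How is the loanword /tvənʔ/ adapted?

bukənuʔu

Substitution: /t/ → /b/, /v/ → /k/, giving /bkənʔ/.
Under (C)V, the unsyllabifiable consonants are /b/, /n/, /ʔ/ (no codas are permitted; onsets are limited to one consonant).
Epenthesis after each stranded consonant: /b/ → /bu/, /n/ → /nu/, /ʔ/ → /ʔu/.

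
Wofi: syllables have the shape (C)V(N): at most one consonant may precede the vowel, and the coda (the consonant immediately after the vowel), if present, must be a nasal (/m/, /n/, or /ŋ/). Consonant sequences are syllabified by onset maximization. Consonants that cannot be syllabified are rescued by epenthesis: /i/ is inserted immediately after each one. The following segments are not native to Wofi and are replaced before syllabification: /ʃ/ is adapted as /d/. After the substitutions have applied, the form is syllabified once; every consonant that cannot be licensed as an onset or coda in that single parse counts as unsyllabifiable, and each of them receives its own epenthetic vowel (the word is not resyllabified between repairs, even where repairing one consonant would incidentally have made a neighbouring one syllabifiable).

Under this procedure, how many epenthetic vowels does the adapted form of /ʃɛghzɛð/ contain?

3

After substitution the input is /dɛghzɛð/.
The unsyllabifiable consonants are /g/, /h/, /ð/; each receives one epenthetic vowel.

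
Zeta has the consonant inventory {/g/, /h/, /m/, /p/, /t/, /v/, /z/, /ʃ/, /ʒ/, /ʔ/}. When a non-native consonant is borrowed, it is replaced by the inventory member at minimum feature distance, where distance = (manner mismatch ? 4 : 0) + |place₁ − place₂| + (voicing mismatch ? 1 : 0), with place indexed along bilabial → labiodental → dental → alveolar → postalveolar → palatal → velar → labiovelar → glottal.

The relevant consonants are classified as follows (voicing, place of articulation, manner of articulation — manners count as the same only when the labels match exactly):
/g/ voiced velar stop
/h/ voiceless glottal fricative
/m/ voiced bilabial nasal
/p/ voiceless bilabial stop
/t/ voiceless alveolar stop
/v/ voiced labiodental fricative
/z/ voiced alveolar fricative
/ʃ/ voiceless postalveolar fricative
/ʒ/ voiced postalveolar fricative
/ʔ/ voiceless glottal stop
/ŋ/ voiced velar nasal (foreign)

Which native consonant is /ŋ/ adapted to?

/g/ is closest: manner differs (nasal→stop, +4), place distance 0 (velar→velar), same voicing; total 4. Next closest is /m/ at distance 6.

g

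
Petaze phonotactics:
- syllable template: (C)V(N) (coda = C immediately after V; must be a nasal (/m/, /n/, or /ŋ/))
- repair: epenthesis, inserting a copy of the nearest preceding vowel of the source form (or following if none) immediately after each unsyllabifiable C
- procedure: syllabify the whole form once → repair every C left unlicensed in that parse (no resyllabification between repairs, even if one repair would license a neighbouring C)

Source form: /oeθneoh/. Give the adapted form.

Under (C)V(N), the unsyllabifiable consonants are /θ/, /h/ (only a nasal (/m/, /n/, or /ŋ/) is licensed in coda position; onsets are limited to one consonant).
Each unlicensed consonant becomes the onset of a new syllable: /θ/ → /θe/, /h/ → /ho/.

oeθeneoho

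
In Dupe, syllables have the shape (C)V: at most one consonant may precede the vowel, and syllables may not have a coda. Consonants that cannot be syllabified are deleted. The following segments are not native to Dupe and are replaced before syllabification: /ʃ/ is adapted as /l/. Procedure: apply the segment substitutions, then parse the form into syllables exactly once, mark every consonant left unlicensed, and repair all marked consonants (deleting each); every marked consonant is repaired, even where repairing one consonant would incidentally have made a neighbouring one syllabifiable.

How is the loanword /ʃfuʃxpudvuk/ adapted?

fupuvu

Substitution: /ʃ/ → /l/, giving /lfulxpudvuk/.
Under (C)V, the unsyllabifiable consonants are /l/, /l/, /x/, /d/, /k/ (no codas are permitted; onsets are limited to one consonant).
Deleting the stranded consonants removes /l/, /l/, /x/, /d/, /k/.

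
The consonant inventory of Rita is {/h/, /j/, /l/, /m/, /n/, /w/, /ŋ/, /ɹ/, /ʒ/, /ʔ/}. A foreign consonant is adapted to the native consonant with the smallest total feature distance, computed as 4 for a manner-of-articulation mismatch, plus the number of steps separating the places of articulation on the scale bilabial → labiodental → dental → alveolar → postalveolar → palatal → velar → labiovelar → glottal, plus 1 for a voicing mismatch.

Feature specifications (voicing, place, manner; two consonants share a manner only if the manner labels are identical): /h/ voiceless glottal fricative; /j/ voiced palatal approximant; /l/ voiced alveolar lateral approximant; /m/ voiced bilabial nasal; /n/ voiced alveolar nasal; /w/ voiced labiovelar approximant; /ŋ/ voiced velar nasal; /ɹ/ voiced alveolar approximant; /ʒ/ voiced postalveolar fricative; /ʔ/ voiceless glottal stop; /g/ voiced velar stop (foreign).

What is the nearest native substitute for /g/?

/ʔ/ is closest: same manner (stop), place distance 2 (velar→glottal), voicing differs (+1); total 3. Next closest is /ŋ/ at distance 4.

ʔ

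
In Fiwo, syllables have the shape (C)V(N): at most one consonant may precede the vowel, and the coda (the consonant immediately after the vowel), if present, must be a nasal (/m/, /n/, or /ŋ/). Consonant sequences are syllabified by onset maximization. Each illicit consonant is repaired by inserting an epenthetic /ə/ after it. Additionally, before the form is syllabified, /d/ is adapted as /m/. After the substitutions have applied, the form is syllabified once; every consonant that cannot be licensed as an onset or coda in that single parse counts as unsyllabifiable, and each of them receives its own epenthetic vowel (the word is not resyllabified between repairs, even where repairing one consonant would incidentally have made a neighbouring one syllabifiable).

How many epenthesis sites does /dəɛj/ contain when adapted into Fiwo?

1

After substitution the input is /məɛj/.
The unsyllabifiable consonants are /j/; each receives one epenthetic vowel.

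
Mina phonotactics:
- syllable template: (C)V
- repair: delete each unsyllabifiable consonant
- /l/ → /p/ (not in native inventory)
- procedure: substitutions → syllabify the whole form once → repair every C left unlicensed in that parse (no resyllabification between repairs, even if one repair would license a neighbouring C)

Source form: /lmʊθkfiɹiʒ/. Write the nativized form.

mʊfiɹi

Substitution: /l/ → /p/, giving /pmʊθkfiɹiʒ/.
Under (C)V, the unsyllabifiable consonants are /p/, /θ/, /k/, /ʒ/ (no codas are permitted; onsets are limited to one consonant).
Deleting the stranded consonants removes /p/, /θ/, /k/, /ʒ/.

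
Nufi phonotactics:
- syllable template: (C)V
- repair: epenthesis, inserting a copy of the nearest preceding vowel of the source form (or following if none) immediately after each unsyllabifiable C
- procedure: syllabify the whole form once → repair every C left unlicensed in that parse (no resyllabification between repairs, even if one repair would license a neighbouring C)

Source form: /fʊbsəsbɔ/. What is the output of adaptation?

fʊbʊsəsəbɔ

Syllabifying with onset maximization leaves /b/, /s/ stranded (no codas are permitted; onsets are limited to one consonant).
Epenthesis after each stranded consonant: /b/ → /bʊ/, /s/ → /sə/.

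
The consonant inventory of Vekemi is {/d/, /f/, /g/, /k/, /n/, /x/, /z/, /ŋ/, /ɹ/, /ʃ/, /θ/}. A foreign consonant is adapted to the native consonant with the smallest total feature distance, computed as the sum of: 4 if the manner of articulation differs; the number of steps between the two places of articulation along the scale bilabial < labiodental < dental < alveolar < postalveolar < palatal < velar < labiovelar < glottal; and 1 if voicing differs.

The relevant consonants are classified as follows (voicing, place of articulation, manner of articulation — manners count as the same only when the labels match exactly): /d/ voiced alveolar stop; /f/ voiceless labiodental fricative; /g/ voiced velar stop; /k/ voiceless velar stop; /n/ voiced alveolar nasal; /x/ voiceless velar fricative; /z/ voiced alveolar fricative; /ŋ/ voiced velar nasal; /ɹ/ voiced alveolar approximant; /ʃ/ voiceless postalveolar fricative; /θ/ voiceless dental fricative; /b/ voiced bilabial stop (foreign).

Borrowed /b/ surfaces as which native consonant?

/d/ is closest: same manner (stop), place distance 3 (bilabial→alveolar), same voicing; total 3. Next closest is /f/ at distance 6.

d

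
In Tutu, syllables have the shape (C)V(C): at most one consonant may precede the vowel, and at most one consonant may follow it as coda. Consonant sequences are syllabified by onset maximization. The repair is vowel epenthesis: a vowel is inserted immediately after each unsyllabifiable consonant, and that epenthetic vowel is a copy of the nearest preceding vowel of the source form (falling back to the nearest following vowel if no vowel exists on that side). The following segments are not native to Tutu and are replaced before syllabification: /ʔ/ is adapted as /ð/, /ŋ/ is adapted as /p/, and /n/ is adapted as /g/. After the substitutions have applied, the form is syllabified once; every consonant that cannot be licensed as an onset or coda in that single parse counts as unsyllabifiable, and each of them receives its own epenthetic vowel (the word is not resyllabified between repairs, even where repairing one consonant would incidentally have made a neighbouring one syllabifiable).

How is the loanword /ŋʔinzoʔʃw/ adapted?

piðigzoðʃowo

Substitution: /ŋ/ → /p/, /ʔ/ → /ð/, /n/ → /g/, giving /pðigzoðʃw/.
Under (C)V(C), the unsyllabifiable consonants are /p/, /ʃ/, /w/ (at most one coda consonant is licensed; onsets are limited to one consonant).
Inserting the epenthetic vowel yields /p/ → /pi/, /ʃ/ → /ʃo/, /w/ → /wo/.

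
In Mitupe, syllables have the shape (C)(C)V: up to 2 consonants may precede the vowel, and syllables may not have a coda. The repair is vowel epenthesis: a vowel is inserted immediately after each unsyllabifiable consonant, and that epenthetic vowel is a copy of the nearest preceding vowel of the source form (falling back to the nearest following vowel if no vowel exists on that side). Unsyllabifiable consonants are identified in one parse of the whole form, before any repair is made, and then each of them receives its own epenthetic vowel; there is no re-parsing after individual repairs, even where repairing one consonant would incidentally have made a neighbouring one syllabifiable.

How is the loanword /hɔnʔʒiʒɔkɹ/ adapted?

hɔnɔʔʒiʒɔkɔɹɔ

The consonants /n/, /k/, /ɹ/ cannot be parsed into a legal (C)(C)V syllable (no codas are permitted; onsets may contain at most 2 consonants).
Epenthesis after each stranded consonant: /n/ → /nɔ/, /k/ → /kɔ/, /ɹ/ → /ɹɔ/.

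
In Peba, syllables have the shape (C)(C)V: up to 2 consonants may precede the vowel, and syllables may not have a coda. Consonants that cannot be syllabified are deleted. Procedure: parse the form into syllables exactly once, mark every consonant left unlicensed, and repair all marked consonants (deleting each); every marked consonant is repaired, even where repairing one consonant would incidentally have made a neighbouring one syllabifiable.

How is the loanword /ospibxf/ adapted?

ospi

Syllabifying with onset maximization leaves /b/, /x/, /f/ stranded (no codas are permitted; onsets may contain at most 2 consonants).
Deletion applies to /b/, /x/, /f/.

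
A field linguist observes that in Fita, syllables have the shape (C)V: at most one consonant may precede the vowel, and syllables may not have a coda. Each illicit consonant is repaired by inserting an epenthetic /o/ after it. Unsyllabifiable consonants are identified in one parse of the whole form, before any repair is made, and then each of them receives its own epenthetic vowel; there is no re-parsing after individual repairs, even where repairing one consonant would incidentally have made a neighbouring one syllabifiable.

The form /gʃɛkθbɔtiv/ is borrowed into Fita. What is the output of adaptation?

goʃɛkoθobɔtivo

Under (C)V, the unsyllabifiable consonants are /g/, /k/, /θ/, /v/ (no codas are permitted; onsets are limited to one consonant).
Epenthesis after each stranded consonant: /g/ → /go/, /k/ → /ko/, /θ/ → /θo/, /v/ → /vo/.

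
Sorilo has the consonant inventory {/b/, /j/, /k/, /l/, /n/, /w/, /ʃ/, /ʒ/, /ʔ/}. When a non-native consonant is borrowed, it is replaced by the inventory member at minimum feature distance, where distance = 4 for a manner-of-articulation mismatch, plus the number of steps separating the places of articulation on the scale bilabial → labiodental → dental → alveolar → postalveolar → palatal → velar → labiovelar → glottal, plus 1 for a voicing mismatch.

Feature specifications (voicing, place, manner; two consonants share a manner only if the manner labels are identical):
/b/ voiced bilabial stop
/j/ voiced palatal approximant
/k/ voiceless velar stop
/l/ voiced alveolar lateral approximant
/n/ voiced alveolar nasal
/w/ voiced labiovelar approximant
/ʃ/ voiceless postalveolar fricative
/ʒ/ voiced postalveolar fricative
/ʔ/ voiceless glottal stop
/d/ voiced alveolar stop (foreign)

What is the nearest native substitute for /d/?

/b/ is closest: same manner (stop), place distance 3 (alveolar→bilabial), same voicing; total 3. Next closest is /k/ at distance 4.

b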